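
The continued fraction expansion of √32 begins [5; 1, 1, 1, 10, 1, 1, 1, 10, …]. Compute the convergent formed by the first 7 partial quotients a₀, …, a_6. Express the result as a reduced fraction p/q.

Start with 1.
1 + 1/(1/1) = 1 + 1/1 = 2/1
10 + 1/(2/1) = 10 + 1/2 = 21/2
1 + 1/(21/2) = 1 + 2/21 = 23/21
1 + 1/(23/21) = 1 + 21/23 = 44/23
1 + 1/(44/23) = 1 + 23/44 = 67/44
5 + 1/(67/44) = 5 + 44/67 = 379/67

379/67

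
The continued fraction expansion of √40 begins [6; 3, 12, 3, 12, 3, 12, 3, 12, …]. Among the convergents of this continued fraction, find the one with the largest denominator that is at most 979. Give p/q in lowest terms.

721/114

a_0 = 6: 6/1  (≤ bound)
a_1 = 3: 19/3  (≤ bound)
a_2 = 12: 234/37  (≤ bound)
a_3 = 3: 721/114  (≤ bound)
a_4 = 12: 8886/1405  (> 979, stop)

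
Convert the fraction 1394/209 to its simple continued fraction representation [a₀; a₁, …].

[6; 1, 2, 34, 2]

Run the Euclidean algorithm, recording each quotient:
⌊1394/209⌋ = 6, remainder 140
⌊209/140⌋ = 1, remainder 69
⌊140/69⌋ = 2, remainder 2
⌊69/2⌋ = 34, remainder 1
⌊2/1⌋ = 2, remainder 0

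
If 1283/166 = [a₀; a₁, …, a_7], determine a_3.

1283 = 7·166 + 121, so a_0 = 7
166 = 1·121 + 45, so a_1 = 1
121 = 2·45 + 31, so a_2 = 2
45 = 1·31 + 14, so a_3 = 1

1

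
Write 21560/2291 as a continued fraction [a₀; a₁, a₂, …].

Run the Euclidean algorithm, recording each quotient:
21560 = 9·2291 + 941, so a_0 = 9
2291 = 2·941 + 409, so a_1 = 2
941 = 2·409 + 123, so a_2 = 2
409 = 3·123 + 40, so a_3 = 3
123 = 3·40 + 3, so a_4 = 3
40 = 13·3 + 1, so a_5 = 13
3 = 3·1 + 0, so a_6 = 3

[9; 2, 2, 3, 3, 13, 3]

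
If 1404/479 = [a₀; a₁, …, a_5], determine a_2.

Repeatedly divide and take the remainder:
1404 = 2·479 + 446, so a_0 = 2
479 = 1·446 + 33, so a_1 = 1
446 = 13·33 + 17, so a_2 = 13

13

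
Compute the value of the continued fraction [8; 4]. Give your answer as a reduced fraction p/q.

33/4

a_0 = 8: 8/1
a_1 = 4: 33/4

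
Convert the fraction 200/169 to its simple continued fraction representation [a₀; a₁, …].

200 ÷ 169 → quotient 1, remainder 31
169 ÷ 31 → quotient 5, remainder 14
31 ÷ 14 → quotient 2, remainder 3
14 ÷ 3 → quotient 4, remainder 2
3 ÷ 2 → quotient 1, remainder 1
2 ÷ 1 → quotient 2, remainder 0

[1; 5, 2, 4, 1, 2]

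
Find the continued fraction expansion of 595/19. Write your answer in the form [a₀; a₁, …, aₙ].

[31; 3, 6]

595 = 31·19 + 6, so a_0 = 31
19 = 3·6 + 1, so a_1 = 3
6 = 6·1 + 0, so a_2 = 6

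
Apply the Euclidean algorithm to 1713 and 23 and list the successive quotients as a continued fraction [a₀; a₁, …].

[74; 2, 11]

Repeatedly divide and take the remainder:
1713 ÷ 23 → quotient 74, remainder 11
23 ÷ 11 → quotient 2, remainder 1
11 ÷ 1 → quotient 11, remainder 0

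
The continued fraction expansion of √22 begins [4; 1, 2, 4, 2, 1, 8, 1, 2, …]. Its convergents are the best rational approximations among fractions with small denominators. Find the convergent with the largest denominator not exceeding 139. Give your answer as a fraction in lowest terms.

List convergents until the denominator exceeds the bound:
a_0 = 4: 4/1  (≤ bound)
a_1 = 1: 5/1  (≤ bound)
a_2 = 2: 14/3  (≤ bound)
a_3 = 4: 61/13  (≤ bound)
a_4 = 2: 136/29  (≤ bound)
a_5 = 1: 197/42  (≤ bound)
a_6 = 8: 1712/365  (> 139, stop)

197/42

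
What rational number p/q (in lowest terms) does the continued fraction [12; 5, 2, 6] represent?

a_0 = 12: 12/1
a_1 = 5: 61/5
a_2 = 2: 134/11
a_3 = 6: 865/71

865/71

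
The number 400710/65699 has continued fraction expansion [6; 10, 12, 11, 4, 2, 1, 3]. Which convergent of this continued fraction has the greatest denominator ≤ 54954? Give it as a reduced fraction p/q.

108541/17796

List convergents until the denominator exceeds the bound:
a_0 = 6: 6/1  (≤ bound)
a_1 = 10: 61/10  (≤ bound)
a_2 = 12: 738/121  (≤ bound)
a_3 = 11: 8179/1341  (≤ bound)
a_4 = 4: 33454/5485  (≤ bound)
a_5 = 2: 75087/12311  (≤ bound)
a_6 = 1: 108541/17796  (≤ bound)
a_7 = 3: 400710/65699  (> 54954, stop)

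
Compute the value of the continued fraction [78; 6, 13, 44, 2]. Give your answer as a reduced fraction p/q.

550513/7043

Collapse the nested fraction from the inside out:
Start with 2.
44 + 1/(2/1) = 44 + 1/2 = 89/2
13 + 1/(89/2) = 13 + 2/89 = 1159/89
6 + 1/(1159/89) = 6 + 89/1159 = 7043/1159
78 + 1/(7043/1159) = 78 + 1159/7043 = 550513/7043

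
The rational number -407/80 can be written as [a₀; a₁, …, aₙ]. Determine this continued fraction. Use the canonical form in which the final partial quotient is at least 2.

[-6; 1, 10, 2, 3]

-407 ÷ 80 → quotient -6, remainder 73
80 ÷ 73 → quotient 1, remainder 7
73 ÷ 7 → quotient 10, remainder 3
7 ÷ 3 → quotient 2, remainder 1
3 ÷ 1 → quotient 3, remainder 0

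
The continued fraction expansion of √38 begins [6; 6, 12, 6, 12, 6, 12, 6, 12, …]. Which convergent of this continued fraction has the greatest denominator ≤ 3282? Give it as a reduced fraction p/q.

2737/444

a_0 = 6: 6/1  (≤ bound)
a_1 = 6: 37/6  (≤ bound)
a_2 = 12: 450/73  (≤ bound)
a_3 = 6: 2737/444  (≤ bound)
a_4 = 12: 33294/5401  (> 3282, stop)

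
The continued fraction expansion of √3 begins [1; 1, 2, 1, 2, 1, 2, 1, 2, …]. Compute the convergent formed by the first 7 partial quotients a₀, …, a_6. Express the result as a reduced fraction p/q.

71/41

a_0 = 1: 1/1
a_1 = 1: 2/1
a_2 = 2: 5/3
a_3 = 1: 7/4
a_4 = 2: 19/11
a_5 = 1: 26/15
a_6 = 2: 71/41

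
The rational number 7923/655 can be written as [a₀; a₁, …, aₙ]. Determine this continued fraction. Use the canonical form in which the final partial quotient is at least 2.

[12; 10, 2, 1, 1, 12]

⌊7923/655⌋ = 12, remainder 63
⌊655/63⌋ = 10, remainder 25
⌊63/25⌋ = 2, remainder 13
⌊25/13⌋ = 1, remainder 12
⌊13/12⌋ = 1, remainder 1
⌊12/1⌋ = 12, remainder 0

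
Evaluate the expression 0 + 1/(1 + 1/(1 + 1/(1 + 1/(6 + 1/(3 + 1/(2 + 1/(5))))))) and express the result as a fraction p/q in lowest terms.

516/793

Start with 5.
2 + 1/(5/1) = 2 + 1/5 = 11/5
3 + 1/(11/5) = 3 + 5/11 = 38/11
6 + 1/(38/11) = 6 + 11/38 = 239/38
1 + 1/(239/38) = 1 + 38/239 = 277/239
1 + 1/(277/239) = 1 + 239/277 = 516/277
1 + 1/(516/277) = 1 + 277/516 = 793/516
0 + 1/(793/516) = 0 + 516/793 = 516/793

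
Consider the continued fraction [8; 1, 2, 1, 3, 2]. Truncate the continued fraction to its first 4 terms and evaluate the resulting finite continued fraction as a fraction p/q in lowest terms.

Build up convergents one term at a time:
a_0 = 8: 8/1
a_1 = 1: 9/1
a_2 = 2: 26/3
a_3 = 1: 35/4

35/4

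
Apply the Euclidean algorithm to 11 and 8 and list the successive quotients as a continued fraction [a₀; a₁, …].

Run the Euclidean algorithm, recording each quotient:
11 ÷ 8 → quotient 1, remainder 3
8 ÷ 3 → quotient 2, remainder 2
3 ÷ 2 → quotient 1, remainder 1
2 ÷ 1 → quotient 2, remainder 0

[1; 2, 1, 2]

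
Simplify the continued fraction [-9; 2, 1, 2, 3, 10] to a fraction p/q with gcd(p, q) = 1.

-2399/278

a_0 = -9: -9/1
a_1 = 2: -17/2
a_2 = 1: -26/3
a_3 = 2: -69/8
a_4 = 3: -233/27
a_5 = 10: -2399/278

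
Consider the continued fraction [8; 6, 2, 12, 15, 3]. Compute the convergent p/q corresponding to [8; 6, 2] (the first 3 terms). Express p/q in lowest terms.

Collapse the nested fraction from the inside out:
Start with 2.
6 + 1/(2/1) = 6 + 1/2 = 13/2
8 + 1/(13/2) = 8 + 2/13 = 106/13

106/13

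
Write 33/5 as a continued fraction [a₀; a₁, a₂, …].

⌊33/5⌋ = 6, remainder 3
⌊5/3⌋ = 1, remainder 2
⌊3/2⌋ = 1, remainder 1
⌊2/1⌋ = 2, remainder 0

[6; 1, 1, 2]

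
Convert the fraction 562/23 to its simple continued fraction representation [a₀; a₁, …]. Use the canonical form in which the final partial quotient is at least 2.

⌊562/23⌋ = 24, remainder 10
⌊23/10⌋ = 2, remainder 3
⌊10/3⌋ = 3, remainder 1
⌊3/1⌋ = 3, remainder 0

[24; 2, 3, 3]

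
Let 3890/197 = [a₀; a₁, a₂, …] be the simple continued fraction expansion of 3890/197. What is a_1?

3890 = 19·197 + 147, so a_0 = 19
197 = 1·147 + 50, so a_1 = 1

1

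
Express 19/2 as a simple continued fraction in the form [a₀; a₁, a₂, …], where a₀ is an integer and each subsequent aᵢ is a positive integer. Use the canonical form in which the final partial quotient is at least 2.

Apply division with remainder until the remainder is 0:
19 ÷ 2 → quotient 9, remainder 1
2 ÷ 1 → quotient 2, remainder 0

[9; 2]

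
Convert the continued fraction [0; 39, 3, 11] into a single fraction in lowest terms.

a_0 = 0: 0/1
a_1 = 39: 1/39
a_2 = 3: 3/118
a_3 = 11: 34/1337

34/1337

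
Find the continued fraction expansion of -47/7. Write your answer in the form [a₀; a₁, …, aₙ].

Run the Euclidean algorithm, recording each quotient:
-47 ÷ 7 → quotient -7, remainder 2
7 ÷ 2 → quotient 3, remainder 1
2 ÷ 1 → quotient 2, remainder 0

[-7; 3, 2]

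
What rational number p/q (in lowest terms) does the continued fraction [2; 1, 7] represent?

a_0 = 2: 2/1
a_1 = 1: 3/1
a_2 = 7: 23/8

23/8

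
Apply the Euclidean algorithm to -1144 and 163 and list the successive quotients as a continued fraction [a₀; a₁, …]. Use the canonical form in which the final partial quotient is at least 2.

[-8; 1, 53, 3]

Apply division with remainder until the remainder is 0:
-1144 = -8·163 + 160, so a_0 = -8
163 = 1·160 + 3, so a_1 = 1
160 = 53·3 + 1, so a_2 = 53
3 = 3·1 + 0, so a_3 = 3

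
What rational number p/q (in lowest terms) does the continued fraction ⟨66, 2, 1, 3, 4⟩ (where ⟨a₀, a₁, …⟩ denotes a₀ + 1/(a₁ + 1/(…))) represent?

a_0 = 66: 66/1
a_1 = 2: 133/2
a_2 = 1: 199/3
a_3 = 3: 730/11
a_4 = 4: 3119/47

3119/47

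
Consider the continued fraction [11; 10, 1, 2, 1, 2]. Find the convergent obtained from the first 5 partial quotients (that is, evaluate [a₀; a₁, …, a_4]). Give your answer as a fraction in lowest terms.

Start with 1.
2 + 1/(1/1) = 2 + 1/1 = 3/1
1 + 1/(3/1) = 1 + 1/3 = 4/3
10 + 1/(4/3) = 10 + 3/4 = 43/4
11 + 1/(43/4) = 11 + 4/43 = 477/43

477/43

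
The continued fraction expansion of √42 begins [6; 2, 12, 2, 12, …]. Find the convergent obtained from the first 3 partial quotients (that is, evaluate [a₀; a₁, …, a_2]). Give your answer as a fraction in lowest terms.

162/25

Start with 12.
2 + 1/(12/1) = 2 + 1/12 = 25/12
6 + 1/(25/12) = 6 + 12/25 = 162/25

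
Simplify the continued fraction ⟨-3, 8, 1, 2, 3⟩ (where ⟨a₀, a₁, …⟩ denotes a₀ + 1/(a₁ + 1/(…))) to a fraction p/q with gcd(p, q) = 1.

-251/87

Build up convergents one term at a time:
a_0 = -3: -3/1
a_1 = 8: -23/8
a_2 = 1: -26/9
a_3 = 2: -75/26
a_4 = 3: -251/87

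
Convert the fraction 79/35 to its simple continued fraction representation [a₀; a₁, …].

Repeatedly divide and take the remainder:
79 ÷ 35 → quotient 2, remainder 9
35 ÷ 9 → quotient 3, remainder 8
9 ÷ 8 → quotient 1, remainder 1
8 ÷ 1 → quotient 8, remainder 0

[2; 3, 1, 8]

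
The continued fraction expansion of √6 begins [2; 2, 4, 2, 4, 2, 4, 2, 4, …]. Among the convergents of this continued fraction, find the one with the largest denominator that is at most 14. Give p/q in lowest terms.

a_0 = 2: 2/1  (≤ bound)
a_1 = 2: 5/2  (≤ bound)
a_2 = 4: 22/9  (≤ bound)
a_3 = 2: 49/20  (> 14, stop)

22/9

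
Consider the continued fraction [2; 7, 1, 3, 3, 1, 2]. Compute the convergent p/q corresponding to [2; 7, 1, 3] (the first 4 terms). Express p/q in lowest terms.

66/31

a_0 = 2: 2/1
a_1 = 7: 15/7
a_2 = 1: 17/8
a_3 = 3: 66/31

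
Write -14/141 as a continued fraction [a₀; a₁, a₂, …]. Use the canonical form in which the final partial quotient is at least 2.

-14 ÷ 141 → quotient -1, remainder 127
141 ÷ 127 → quotient 1, remainder 14
127 ÷ 14 → quotient 9, remainder 1
14 ÷ 1 → quotient 14, remainder 0

[-1; 1, 9, 14]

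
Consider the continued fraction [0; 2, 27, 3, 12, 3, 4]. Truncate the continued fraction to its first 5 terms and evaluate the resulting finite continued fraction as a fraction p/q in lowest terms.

Start with 12.
3 + 1/(12/1) = 3 + 1/12 = 37/12
27 + 1/(37/12) = 27 + 12/37 = 1011/37
2 + 1/(1011/37) = 2 + 37/1011 = 2059/1011
0 + 1/(2059/1011) = 0 + 1011/2059 = 1011/2059

1011/2059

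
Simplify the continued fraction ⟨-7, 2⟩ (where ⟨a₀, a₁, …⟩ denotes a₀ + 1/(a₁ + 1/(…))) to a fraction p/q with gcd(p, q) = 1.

-13/2

Collapse the nested fraction from the inside out:
Start with 2.
-7 + 1/(2/1) = -7 + 1/2 = -13/2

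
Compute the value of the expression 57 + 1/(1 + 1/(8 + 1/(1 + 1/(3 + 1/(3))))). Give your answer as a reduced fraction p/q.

Start with 3.
3 + 1/(3/1) = 3 + 1/3 = 10/3
1 + 1/(10/3) = 1 + 3/10 = 13/10
8 + 1/(13/10) = 8 + 10/13 = 114/13
1 + 1/(114/13) = 1 + 13/114 = 127/114
57 + 1/(127/114) = 57 + 114/127 = 7353/127

7353/127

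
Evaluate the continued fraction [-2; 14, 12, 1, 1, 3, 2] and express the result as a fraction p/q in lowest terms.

-5459/2830

Work from the innermost term outward:
Start with 2.
3 + 1/(2/1) = 3 + 1/2 = 7/2
1 + 1/(7/2) = 1 + 2/7 = 9/7
1 + 1/(9/7) = 1 + 7/9 = 16/9
12 + 1/(16/9) = 12 + 9/16 = 201/16
14 + 1/(201/16) = 14 + 16/201 = 2830/201
-2 + 1/(2830/201) = -2 + 201/2830 = -5459/2830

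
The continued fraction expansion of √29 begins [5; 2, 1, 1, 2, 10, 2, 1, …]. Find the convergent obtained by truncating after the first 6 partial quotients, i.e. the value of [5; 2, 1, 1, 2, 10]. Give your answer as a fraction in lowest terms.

a_0 = 5: 5/1
a_1 = 2: 11/2
a_2 = 1: 16/3
a_3 = 1: 27/5
a_4 = 2: 70/13
a_5 = 10: 727/135

727/135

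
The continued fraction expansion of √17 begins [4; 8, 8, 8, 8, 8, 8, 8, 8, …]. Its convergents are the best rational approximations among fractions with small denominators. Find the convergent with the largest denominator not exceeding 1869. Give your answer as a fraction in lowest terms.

a_0 = 4: 4/1  (≤ bound)
a_1 = 8: 33/8  (≤ bound)
a_2 = 8: 268/65  (≤ bound)
a_3 = 8: 2177/528  (≤ bound)
a_4 = 8: 17684/4289  (> 1869, stop)

2177/528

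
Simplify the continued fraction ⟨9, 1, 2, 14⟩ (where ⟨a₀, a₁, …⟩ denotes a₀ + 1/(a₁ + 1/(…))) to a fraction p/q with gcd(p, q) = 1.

416/43

Start with 14.
2 + 1/(14/1) = 2 + 1/14 = 29/14
1 + 1/(29/14) = 1 + 14/29 = 43/29
9 + 1/(43/29) = 9 + 29/43 = 416/43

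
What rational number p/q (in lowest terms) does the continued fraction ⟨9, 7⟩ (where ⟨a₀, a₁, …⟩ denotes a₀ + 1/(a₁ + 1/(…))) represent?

64/7

Compute successive convergents:
a_0 = 9: 9/1
a_1 = 7: 64/7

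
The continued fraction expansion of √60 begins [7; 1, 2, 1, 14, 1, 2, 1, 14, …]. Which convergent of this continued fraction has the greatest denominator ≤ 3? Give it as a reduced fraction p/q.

List convergents until the denominator exceeds the bound:
a_0 = 7: 7/1  (≤ bound)
a_1 = 1: 8/1  (≤ bound)
a_2 = 2: 23/3  (≤ bound)
a_3 = 1: 31/4  (> 3, stop)

23/3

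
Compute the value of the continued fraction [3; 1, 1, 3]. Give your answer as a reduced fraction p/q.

25/7

Compute successive convergents:
a_0 = 3: 3/1
a_1 = 1: 4/1
a_2 = 1: 7/2
a_3 = 3: 25/7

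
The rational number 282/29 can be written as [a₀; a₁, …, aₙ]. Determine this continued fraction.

[9; 1, 2, 1, 1, 1, 2]

Apply division with remainder until the remainder is 0:
282 ÷ 29 → quotient 9, remainder 21
29 ÷ 21 → quotient 1, remainder 8
21 ÷ 8 → quotient 2, remainder 5
8 ÷ 5 → quotient 1, remainder 3
5 ÷ 3 → quotient 1, remainder 2
3 ÷ 2 → quotient 1, remainder 1
2 ÷ 1 → quotient 2, remainder 0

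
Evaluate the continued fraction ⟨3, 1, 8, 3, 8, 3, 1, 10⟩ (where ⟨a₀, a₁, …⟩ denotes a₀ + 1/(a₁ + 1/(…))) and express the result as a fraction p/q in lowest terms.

40200/10327

a_0 = 3: 3/1
a_1 = 1: 4/1
a_2 = 8: 35/9
a_3 = 3: 109/28
a_4 = 8: 907/233
a_5 = 3: 2830/727
a_6 = 1: 3737/960
a_7 = 10: 40200/10327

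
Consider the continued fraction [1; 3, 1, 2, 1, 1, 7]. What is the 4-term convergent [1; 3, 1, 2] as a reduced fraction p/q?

Work from the innermost term outward:
Start with 2.
1 + 1/(2/1) = 1 + 1/2 = 3/2
3 + 1/(3/2) = 3 + 2/3 = 11/3
1 + 1/(11/3) = 1 + 3/11 = 14/11

14/11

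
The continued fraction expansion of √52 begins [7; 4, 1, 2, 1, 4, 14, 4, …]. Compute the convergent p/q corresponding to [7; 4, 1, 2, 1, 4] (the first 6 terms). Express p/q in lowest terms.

649/90

a_0 = 7: 7/1
a_1 = 4: 29/4
a_2 = 1: 36/5
a_3 = 2: 101/14
a_4 = 1: 137/19
a_5 = 4: 649/90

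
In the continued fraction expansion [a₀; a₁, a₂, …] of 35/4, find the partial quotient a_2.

Run the Euclidean algorithm, recording each quotient:
35 ÷ 4 → quotient 8, remainder 3
4 ÷ 3 → quotient 1, remainder 1
3 ÷ 1 → quotient 3, remainder 0

3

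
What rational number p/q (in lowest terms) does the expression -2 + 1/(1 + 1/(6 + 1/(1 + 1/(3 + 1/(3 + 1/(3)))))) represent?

-377/334

Starting at the tail and folding back:
Start with 3.
3 + 1/(3/1) = 3 + 1/3 = 10/3
3 + 1/(10/3) = 3 + 3/10 = 33/10
1 + 1/(33/10) = 1 + 10/33 = 43/33
6 + 1/(43/33) = 6 + 33/43 = 291/43
1 + 1/(291/43) = 1 + 43/291 = 334/291
-2 + 1/(334/291) = -2 + 291/334 = -377/334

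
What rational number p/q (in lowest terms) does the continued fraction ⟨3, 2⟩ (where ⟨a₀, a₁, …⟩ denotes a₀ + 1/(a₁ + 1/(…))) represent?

7/2

Compute successive convergents:
a_0 = 3: 3/1
a_1 = 2: 7/2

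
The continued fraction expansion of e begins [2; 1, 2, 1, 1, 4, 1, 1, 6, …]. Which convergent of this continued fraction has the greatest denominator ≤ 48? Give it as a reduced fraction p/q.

106/39

List convergents until the denominator exceeds the bound:
a_0 = 2: 2/1  (≤ bound)
a_1 = 1: 3/1  (≤ bound)
a_2 = 2: 8/3  (≤ bound)
a_3 = 1: 11/4  (≤ bound)
a_4 = 1: 19/7  (≤ bound)
a_5 = 4: 87/32  (≤ bound)
a_6 = 1: 106/39  (≤ bound)
a_7 = 1: 193/71  (> 48, stop)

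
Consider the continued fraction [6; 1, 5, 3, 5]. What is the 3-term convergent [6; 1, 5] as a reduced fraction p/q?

41/6

Compute successive convergents:
a_0 = 6: 6/1
a_1 = 1: 7/1
a_2 = 5: 41/6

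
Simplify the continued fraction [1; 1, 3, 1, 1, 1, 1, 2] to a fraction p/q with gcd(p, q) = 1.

Compute successive convergents:
a_0 = 1: 1/1
a_1 = 1: 2/1
a_2 = 3: 7/4
a_3 = 1: 9/5
a_4 = 1: 16/9
a_5 = 1: 25/14
a_6 = 1: 41/23
a_7 = 2: 107/60

107/60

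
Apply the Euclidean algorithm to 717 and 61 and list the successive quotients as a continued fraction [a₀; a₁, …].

Repeatedly divide and take the remainder:
717 = 11·61 + 46, so a_0 = 11
61 = 1·46 + 15, so a_1 = 1
46 = 3·15 + 1, so a_2 = 3
15 = 15·1 + 0, so a_3 = 15

[11; 1, 3, 15]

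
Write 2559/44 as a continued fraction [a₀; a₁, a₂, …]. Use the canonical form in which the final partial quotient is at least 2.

2559 ÷ 44 → quotient 58, remainder 7
44 ÷ 7 → quotient 6, remainder 2
7 ÷ 2 → quotient 3, remainder 1
2 ÷ 1 → quotient 2, remainder 0

[58; 6, 3, 2]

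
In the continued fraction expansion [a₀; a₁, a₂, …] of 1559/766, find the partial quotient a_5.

3

1559 = 2·766 + 27, so a_0 = 2
766 = 28·27 + 10, so a_1 = 28
27 = 2·10 + 7, so a_2 = 2
10 = 1·7 + 3, so a_3 = 1
7 = 2·3 + 1, so a_4 = 2
3 = 3·1 + 0, so a_5 = 3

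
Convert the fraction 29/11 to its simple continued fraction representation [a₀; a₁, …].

[2; 1, 1, 1, 3]

Run the Euclidean algorithm, recording each quotient:
⌊29/11⌋ = 2, remainder 7
⌊11/7⌋ = 1, remainder 4
⌊7/4⌋ = 1, remainder 3
⌊4/3⌋ = 1, remainder 1
⌊3/1⌋ = 3, remainder 0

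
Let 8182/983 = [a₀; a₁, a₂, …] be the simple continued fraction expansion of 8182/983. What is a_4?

⌊8182/983⌋ = 8, remainder 318
⌊983/318⌋ = 3, remainder 29
⌊318/29⌋ = 10, remainder 28
⌊29/28⌋ = 1, remainder 1
⌊28/1⌋ = 28, remainder 0

28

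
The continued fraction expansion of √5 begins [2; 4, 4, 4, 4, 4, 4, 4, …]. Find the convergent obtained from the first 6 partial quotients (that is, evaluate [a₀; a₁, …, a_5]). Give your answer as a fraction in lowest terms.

2889/1292

Start with 4.
4 + 1/(4/1) = 4 + 1/4 = 17/4
4 + 1/(17/4) = 4 + 4/17 = 72/17
4 + 1/(72/17) = 4 + 17/72 = 305/72
4 + 1/(305/72) = 4 + 72/305 = 1292/305
2 + 1/(1292/305) = 2 + 305/1292 = 2889/1292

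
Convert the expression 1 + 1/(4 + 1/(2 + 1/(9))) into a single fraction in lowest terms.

Work from the innermost term outward:
Start with 9.
2 + 1/(9/1) = 2 + 1/9 = 19/9
4 + 1/(19/9) = 4 + 9/19 = 85/19
1 + 1/(85/19) = 1 + 19/85 = 104/85

104/85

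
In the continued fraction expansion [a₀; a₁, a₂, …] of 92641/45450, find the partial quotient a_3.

2

92641 = 2·45450 + 1741, so a_0 = 2
45450 = 26·1741 + 184, so a_1 = 26
1741 = 9·184 + 85, so a_2 = 9
184 = 2·85 + 14, so a_3 = 2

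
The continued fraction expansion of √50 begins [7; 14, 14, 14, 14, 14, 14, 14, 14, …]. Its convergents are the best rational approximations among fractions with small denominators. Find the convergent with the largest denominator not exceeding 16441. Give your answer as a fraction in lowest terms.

19601/2772

a_0 = 7: 7/1  (≤ bound)
a_1 = 14: 99/14  (≤ bound)
a_2 = 14: 1393/197  (≤ bound)
a_3 = 14: 19601/2772  (≤ bound)
a_4 = 14: 275807/39005  (> 16441, stop)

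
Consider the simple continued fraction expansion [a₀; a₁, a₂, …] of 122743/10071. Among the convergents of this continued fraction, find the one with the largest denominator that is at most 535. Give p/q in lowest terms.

List convergents until the denominator exceeds the bound:
a_0 = 12: 12/1  (≤ bound)
a_1 = 5: 61/5  (≤ bound)
a_2 = 3: 195/16  (≤ bound)
a_3 = 14: 2791/229  (≤ bound)
a_4 = 3: 8568/703  (> 535, stop)

2791/229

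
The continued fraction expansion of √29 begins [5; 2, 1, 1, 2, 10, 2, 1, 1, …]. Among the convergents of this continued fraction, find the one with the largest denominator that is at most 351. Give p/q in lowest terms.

1524/283

List convergents until the denominator exceeds the bound:
a_0 = 5: 5/1  (≤ bound)
a_1 = 2: 11/2  (≤ bound)
a_2 = 1: 16/3  (≤ bound)
a_3 = 1: 27/5  (≤ bound)
a_4 = 2: 70/13  (≤ bound)
a_5 = 10: 727/135  (≤ bound)
a_6 = 2: 1524/283  (≤ bound)
a_7 = 1: 2251/418  (> 351, stop)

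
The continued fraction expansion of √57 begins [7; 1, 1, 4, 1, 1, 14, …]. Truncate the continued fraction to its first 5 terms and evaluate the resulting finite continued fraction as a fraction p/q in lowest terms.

Start with 1.
4 + 1/(1/1) = 4 + 1/1 = 5/1
1 + 1/(5/1) = 1 + 1/5 = 6/5
1 + 1/(6/5) = 1 + 5/6 = 11/6
7 + 1/(11/6) = 7 + 6/11 = 83/11

83/11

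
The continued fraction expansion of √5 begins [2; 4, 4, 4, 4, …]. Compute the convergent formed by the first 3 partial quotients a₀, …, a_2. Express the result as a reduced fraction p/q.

38/17

Start with 4.
4 + 1/(4/1) = 4 + 1/4 = 17/4
2 + 1/(17/4) = 2 + 4/17 = 38/17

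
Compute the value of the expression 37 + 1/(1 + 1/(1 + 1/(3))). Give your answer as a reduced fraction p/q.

Build up convergents one term at a time:
a_0 = 37: 37/1
a_1 = 1: 38/1
a_2 = 1: 75/2
a_3 = 3: 263/7

263/7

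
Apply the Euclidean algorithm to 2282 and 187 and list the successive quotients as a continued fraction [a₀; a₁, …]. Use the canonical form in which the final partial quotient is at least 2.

Run the Euclidean algorithm, recording each quotient:
⌊2282/187⌋ = 12, remainder 38
⌊187/38⌋ = 4, remainder 35
⌊38/35⌋ = 1, remainder 3
⌊35/3⌋ = 11, remainder 2
⌊3/2⌋ = 1, remainder 1
⌊2/1⌋ = 2, remainder 0

[12; 4, 1, 11, 1, 2]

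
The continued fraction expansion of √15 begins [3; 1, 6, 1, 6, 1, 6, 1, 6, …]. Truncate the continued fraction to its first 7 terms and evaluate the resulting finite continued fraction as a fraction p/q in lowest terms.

Starting at the tail and folding back:
Start with 6.
1 + 1/(6/1) = 1 + 1/6 = 7/6
6 + 1/(7/6) = 6 + 6/7 = 48/7
1 + 1/(48/7) = 1 + 7/48 = 55/48
6 + 1/(55/48) = 6 + 48/55 = 378/55
1 + 1/(378/55) = 1 + 55/378 = 433/378
3 + 1/(433/378) = 3 + 378/433 = 1677/433

1677/433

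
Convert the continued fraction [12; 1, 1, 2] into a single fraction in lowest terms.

a_0 = 12: 12/1
a_1 = 1: 13/1
a_2 = 1: 25/2
a_3 = 2: 63/5

63/5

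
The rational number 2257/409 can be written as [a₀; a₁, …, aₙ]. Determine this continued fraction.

[5; 1, 1, 13, 7, 2]

Repeatedly divide and take the remainder:
⌊2257/409⌋ = 5, remainder 212
⌊409/212⌋ = 1, remainder 197
⌊212/197⌋ = 1, remainder 15
⌊197/15⌋ = 13, remainder 2
⌊15/2⌋ = 7, remainder 1
⌊2/1⌋ = 2, remainder 0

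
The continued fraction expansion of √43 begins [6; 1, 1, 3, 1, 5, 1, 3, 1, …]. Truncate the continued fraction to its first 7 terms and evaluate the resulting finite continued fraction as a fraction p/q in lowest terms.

400/61

Collapse the nested fraction from the inside out:
Start with 1.
5 + 1/(1/1) = 5 + 1/1 = 6/1
1 + 1/(6/1) = 1 + 1/6 = 7/6
3 + 1/(7/6) = 3 + 6/7 = 27/7
1 + 1/(27/7) = 1 + 7/27 = 34/27
1 + 1/(34/27) = 1 + 27/34 = 61/34
6 + 1/(61/34) = 6 + 34/61 = 400/61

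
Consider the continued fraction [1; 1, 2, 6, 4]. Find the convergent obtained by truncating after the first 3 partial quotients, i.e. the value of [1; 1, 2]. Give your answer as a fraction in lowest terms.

Starting at the tail and folding back:
Start with 2.
1 + 1/(2/1) = 1 + 1/2 = 3/2
1 + 1/(3/2) = 1 + 2/3 = 5/3

5/3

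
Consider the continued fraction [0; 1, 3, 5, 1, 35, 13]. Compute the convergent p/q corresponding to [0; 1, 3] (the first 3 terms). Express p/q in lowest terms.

3/4

Use the convergent recurrence hₖ = aₖ·hₖ₋₁ + hₖ₋₂ (and likewise for the denominators kₖ):
a_0 = 0: 0/1
a_1 = 1: 1/1
a_2 = 3: 3/4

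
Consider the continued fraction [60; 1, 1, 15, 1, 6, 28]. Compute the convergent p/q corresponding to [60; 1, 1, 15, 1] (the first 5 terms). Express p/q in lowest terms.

Compute successive convergents:
a_0 = 60: 60/1
a_1 = 1: 61/1
a_2 = 1: 121/2
a_3 = 15: 1876/31
a_4 = 1: 1997/33

1997/33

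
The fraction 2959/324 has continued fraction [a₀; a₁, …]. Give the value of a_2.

2959 ÷ 324 → quotient 9, remainder 43
324 ÷ 43 → quotient 7, remainder 23
43 ÷ 23 → quotient 1, remainder 20

1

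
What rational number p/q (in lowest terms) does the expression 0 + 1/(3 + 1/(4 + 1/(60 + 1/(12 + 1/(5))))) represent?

a_0 = 0: 0/1
a_1 = 3: 1/3
a_2 = 4: 4/13
a_3 = 60: 241/783
a_4 = 12: 2896/9409
a_5 = 5: 14721/47828

14721/47828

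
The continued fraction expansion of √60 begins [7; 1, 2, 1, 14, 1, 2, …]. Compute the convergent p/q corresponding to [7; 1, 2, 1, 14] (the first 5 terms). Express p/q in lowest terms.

Work from the innermost term outward:
Start with 14.
1 + 1/(14/1) = 1 + 1/14 = 15/14
2 + 1/(15/14) = 2 + 14/15 = 44/15
1 + 1/(44/15) = 1 + 15/44 = 59/44
7 + 1/(59/44) = 7 + 44/59 = 457/59

457/59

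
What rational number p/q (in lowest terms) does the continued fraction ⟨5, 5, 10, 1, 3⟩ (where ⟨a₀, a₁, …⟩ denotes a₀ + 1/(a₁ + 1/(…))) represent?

1138/219

Use the convergent recurrence hₖ = aₖ·hₖ₋₁ + hₖ₋₂ (and likewise for the denominators kₖ):
a_0 = 5: 5/1
a_1 = 5: 26/5
a_2 = 10: 265/51
a_3 = 1: 291/56
a_4 = 3: 1138/219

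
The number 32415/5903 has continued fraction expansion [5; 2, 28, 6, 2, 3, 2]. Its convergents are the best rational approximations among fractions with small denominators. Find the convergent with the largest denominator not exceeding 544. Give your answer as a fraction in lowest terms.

1889/344

a_0 = 5: 5/1  (≤ bound)
a_1 = 2: 11/2  (≤ bound)
a_2 = 28: 313/57  (≤ bound)
a_3 = 6: 1889/344  (≤ bound)
a_4 = 2: 4091/745  (> 544, stop)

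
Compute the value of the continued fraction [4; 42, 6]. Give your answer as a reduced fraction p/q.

1018/253

a_0 = 4: 4/1
a_1 = 42: 169/42
a_2 = 6: 1018/253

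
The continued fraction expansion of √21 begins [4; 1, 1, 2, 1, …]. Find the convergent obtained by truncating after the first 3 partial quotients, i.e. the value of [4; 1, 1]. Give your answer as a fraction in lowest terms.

Use the convergent recurrence hₖ = aₖ·hₖ₋₁ + hₖ₋₂ (and likewise for the denominators kₖ):
a_0 = 4: 4/1
a_1 = 1: 5/1
a_2 = 1: 9/2

9/2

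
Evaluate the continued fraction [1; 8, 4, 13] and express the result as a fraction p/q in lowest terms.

Use the convergent recurrence hₖ = aₖ·hₖ₋₁ + hₖ₋₂ (and likewise for the denominators kₖ):
a_0 = 1: 1/1
a_1 = 8: 9/8
a_2 = 4: 37/33
a_3 = 13: 490/437

490/437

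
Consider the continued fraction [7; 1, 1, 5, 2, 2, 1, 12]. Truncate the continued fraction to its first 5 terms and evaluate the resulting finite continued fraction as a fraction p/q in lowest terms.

181/24

a_0 = 7: 7/1
a_1 = 1: 8/1
a_2 = 1: 15/2
a_3 = 5: 83/11
a_4 = 2: 181/24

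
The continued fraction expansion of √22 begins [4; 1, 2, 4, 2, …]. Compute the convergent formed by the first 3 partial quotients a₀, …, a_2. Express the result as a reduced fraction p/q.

a_0 = 4: 4/1
a_1 = 1: 5/1
a_2 = 2: 14/3

14/3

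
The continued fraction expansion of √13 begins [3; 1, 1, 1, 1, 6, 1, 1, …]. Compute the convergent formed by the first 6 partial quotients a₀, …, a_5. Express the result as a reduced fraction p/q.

119/33

Compute successive convergents:
a_0 = 3: 3/1
a_1 = 1: 4/1
a_2 = 1: 7/2
a_3 = 1: 11/3
a_4 = 1: 18/5
a_5 = 6: 119/33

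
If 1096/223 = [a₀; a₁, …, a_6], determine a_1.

1

⌊1096/223⌋ = 4, remainder 204
⌊223/204⌋ = 1, remainder 19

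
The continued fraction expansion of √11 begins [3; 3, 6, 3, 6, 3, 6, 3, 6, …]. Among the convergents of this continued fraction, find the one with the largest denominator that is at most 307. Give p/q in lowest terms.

a_0 = 3: 3/1  (≤ bound)
a_1 = 3: 10/3  (≤ bound)
a_2 = 6: 63/19  (≤ bound)
a_3 = 3: 199/60  (≤ bound)
a_4 = 6: 1257/379  (> 307, stop)

199/60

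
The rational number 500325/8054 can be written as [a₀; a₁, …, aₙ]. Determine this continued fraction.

500325 ÷ 8054 → quotient 62, remainder 977
8054 ÷ 977 → quotient 8, remainder 238
977 ÷ 238 → quotient 4, remainder 25
238 ÷ 25 → quotient 9, remainder 13
25 ÷ 13 → quotient 1, remainder 12
13 ÷ 12 → quotient 1, remainder 1
12 ÷ 1 → quotient 12, remainder 0

[62; 8, 4, 9, 1, 1, 12]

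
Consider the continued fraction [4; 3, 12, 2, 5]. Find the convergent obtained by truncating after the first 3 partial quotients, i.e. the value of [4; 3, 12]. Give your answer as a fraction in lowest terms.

160/37

a_0 = 4: 4/1
a_1 = 3: 13/3
a_2 = 12: 160/37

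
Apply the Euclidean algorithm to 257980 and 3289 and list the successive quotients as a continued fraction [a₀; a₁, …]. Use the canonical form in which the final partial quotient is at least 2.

257980 = 78·3289 + 1438, so a_0 = 78
3289 = 2·1438 + 413, so a_1 = 2
1438 = 3·413 + 199, so a_2 = 3
413 = 2·199 + 15, so a_3 = 2
199 = 13·15 + 4, so a_4 = 13
15 = 3·4 + 3, so a_5 = 3
4 = 1·3 + 1, so a_6 = 1
3 = 3·1 + 0, so a_7 = 3

[78; 2, 3, 2, 13, 3, 1, 3]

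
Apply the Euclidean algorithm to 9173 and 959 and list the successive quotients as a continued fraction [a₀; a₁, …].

⌊9173/959⌋ = 9, remainder 542
⌊959/542⌋ = 1, remainder 417
⌊542/417⌋ = 1, remainder 125
⌊417/125⌋ = 3, remainder 42
⌊125/42⌋ = 2, remainder 41
⌊42/41⌋ = 1, remainder 1
⌊41/1⌋ = 41, remainder 0

[9; 1, 1, 3, 2, 1, 41]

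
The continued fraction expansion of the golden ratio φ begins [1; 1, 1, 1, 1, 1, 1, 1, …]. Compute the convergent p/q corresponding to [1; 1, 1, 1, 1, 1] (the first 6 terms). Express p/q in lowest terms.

13/8

a_0 = 1: 1/1
a_1 = 1: 2/1
a_2 = 1: 3/2
a_3 = 1: 5/3
a_4 = 1: 8/5
a_5 = 1: 13/8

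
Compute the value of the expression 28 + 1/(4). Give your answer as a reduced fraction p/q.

113/4

Collapse the nested fraction from the inside out:
Start with 4.
28 + 1/(4/1) = 28 + 1/4 = 113/4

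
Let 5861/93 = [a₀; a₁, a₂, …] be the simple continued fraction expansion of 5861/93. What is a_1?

Repeatedly divide and take the remainder:
⌊5861/93⌋ = 63, remainder 2
⌊93/2⌋ = 46, remainder 1

46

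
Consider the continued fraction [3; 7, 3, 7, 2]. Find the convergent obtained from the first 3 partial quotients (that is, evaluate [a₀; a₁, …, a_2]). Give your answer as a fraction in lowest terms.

Use the convergent recurrence hₖ = aₖ·hₖ₋₁ + hₖ₋₂ (and likewise for the denominators kₖ):
a_0 = 3: 3/1
a_1 = 7: 22/7
a_2 = 3: 69/22

69/22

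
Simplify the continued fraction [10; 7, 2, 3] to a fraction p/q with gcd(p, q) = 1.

Build up convergents one term at a time:
a_0 = 10: 10/1
a_1 = 7: 71/7
a_2 = 2: 152/15
a_3 = 3: 527/52

527/52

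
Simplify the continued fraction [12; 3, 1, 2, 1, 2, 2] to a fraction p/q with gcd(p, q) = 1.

Compute successive convergents:
a_0 = 12: 12/1
a_1 = 3: 37/3
a_2 = 1: 49/4
a_3 = 2: 135/11
a_4 = 1: 184/15
a_5 = 2: 503/41
a_6 = 2: 1190/97

1190/97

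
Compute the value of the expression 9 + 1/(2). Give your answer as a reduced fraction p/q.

Start with 2.
9 + 1/(2/1) = 9 + 1/2 = 19/2

19/2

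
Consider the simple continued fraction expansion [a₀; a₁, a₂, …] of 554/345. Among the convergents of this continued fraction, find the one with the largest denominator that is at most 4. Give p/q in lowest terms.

5/3

List convergents until the denominator exceeds the bound:
a_0 = 1: 1/1  (≤ bound)
a_1 = 1: 2/1  (≤ bound)
a_2 = 1: 3/2  (≤ bound)
a_3 = 1: 5/3  (≤ bound)
a_4 = 1: 8/5  (> 4, stop)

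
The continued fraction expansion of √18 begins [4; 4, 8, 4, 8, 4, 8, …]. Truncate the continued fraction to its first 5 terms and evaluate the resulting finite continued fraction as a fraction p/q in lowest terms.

Collapse the nested fraction from the inside out:
Start with 8.
4 + 1/(8/1) = 4 + 1/8 = 33/8
8 + 1/(33/8) = 8 + 8/33 = 272/33
4 + 1/(272/33) = 4 + 33/272 = 1121/272
4 + 1/(1121/272) = 4 + 272/1121 = 4756/1121

4756/1121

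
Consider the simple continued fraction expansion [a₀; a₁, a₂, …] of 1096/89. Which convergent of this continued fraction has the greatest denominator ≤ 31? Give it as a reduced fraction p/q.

234/19

List convergents until the denominator exceeds the bound:
a_0 = 12: 12/1  (≤ bound)
a_1 = 3: 37/3  (≤ bound)
a_2 = 5: 197/16  (≤ bound)
a_3 = 1: 234/19  (≤ bound)
a_4 = 1: 431/35  (> 31, stop)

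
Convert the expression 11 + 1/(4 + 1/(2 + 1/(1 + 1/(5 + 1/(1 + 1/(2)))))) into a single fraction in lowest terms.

2785/248

Start with 2.
1 + 1/(2/1) = 1 + 1/2 = 3/2
5 + 1/(3/2) = 5 + 2/3 = 17/3
1 + 1/(17/3) = 1 + 3/17 = 20/17
2 + 1/(20/17) = 2 + 17/20 = 57/20
4 + 1/(57/20) = 4 + 20/57 = 248/57
11 + 1/(248/57) = 11 + 57/248 = 2785/248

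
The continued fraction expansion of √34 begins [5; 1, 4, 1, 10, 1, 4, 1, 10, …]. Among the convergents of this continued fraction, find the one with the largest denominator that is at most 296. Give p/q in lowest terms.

List convergents until the denominator exceeds the bound:
a_0 = 5: 5/1  (≤ bound)
a_1 = 1: 6/1  (≤ bound)
a_2 = 4: 29/5  (≤ bound)
a_3 = 1: 35/6  (≤ bound)
a_4 = 10: 379/65  (≤ bound)
a_5 = 1: 414/71  (≤ bound)
a_6 = 4: 2035/349  (> 296, stop)

414/71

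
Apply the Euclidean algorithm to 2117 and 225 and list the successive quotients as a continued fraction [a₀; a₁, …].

[9; 2, 2, 4, 10]

2117 = 9·225 + 92, so a_0 = 9
225 = 2·92 + 41, so a_1 = 2
92 = 2·41 + 10, so a_2 = 2
41 = 4·10 + 1, so a_3 = 4
10 = 10·1 + 0, so a_4 = 10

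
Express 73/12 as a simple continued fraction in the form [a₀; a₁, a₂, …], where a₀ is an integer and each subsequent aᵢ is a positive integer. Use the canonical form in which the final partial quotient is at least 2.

[6; 12]

Repeatedly divide and take the remainder:
73 ÷ 12 → quotient 6, remainder 1
12 ÷ 1 → quotient 12, remainder 0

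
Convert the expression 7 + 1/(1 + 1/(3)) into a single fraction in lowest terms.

Collapse the nested fraction from the inside out:
Start with 3.
1 + 1/(3/1) = 1 + 1/3 = 4/3
7 + 1/(4/3) = 7 + 3/4 = 31/4

31/4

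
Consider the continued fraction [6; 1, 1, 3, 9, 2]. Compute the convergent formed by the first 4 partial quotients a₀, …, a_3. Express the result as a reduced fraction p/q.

46/7

Start with 3.
1 + 1/(3/1) = 1 + 1/3 = 4/3
1 + 1/(4/3) = 1 + 3/4 = 7/4
6 + 1/(7/4) = 6 + 4/7 = 46/7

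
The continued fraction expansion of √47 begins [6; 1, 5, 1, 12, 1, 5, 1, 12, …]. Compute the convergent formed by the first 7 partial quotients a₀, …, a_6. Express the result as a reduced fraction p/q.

3942/575

Collapse the nested fraction from the inside out:
Start with 5.
1 + 1/(5/1) = 1 + 1/5 = 6/5
12 + 1/(6/5) = 12 + 5/6 = 77/6
1 + 1/(77/6) = 1 + 6/77 = 83/77
5 + 1/(83/77) = 5 + 77/83 = 492/83
1 + 1/(492/83) = 1 + 83/492 = 575/492
6 + 1/(575/492) = 6 + 492/575 = 3942/575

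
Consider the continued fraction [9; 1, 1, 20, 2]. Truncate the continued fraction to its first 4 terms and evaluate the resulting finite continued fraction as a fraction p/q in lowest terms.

Starting at the tail and folding back:
Start with 20.
1 + 1/(20/1) = 1 + 1/20 = 21/20
1 + 1/(21/20) = 1 + 20/21 = 41/21
9 + 1/(41/21) = 9 + 21/41 = 390/41

390/41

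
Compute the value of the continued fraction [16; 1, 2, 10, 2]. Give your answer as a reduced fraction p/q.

1084/65

Collapse the nested fraction from the inside out:
Start with 2.
10 + 1/(2/1) = 10 + 1/2 = 21/2
2 + 1/(21/2) = 2 + 2/21 = 44/21
1 + 1/(44/21) = 1 + 21/44 = 65/44
16 + 1/(65/44) = 16 + 44/65 = 1084/65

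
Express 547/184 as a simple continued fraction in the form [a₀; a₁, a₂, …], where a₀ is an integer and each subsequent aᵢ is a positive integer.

[2; 1, 35, 1, 4]

547 ÷ 184 → quotient 2, remainder 179
184 ÷ 179 → quotient 1, remainder 5
179 ÷ 5 → quotient 35, remainder 4
5 ÷ 4 → quotient 1, remainder 1
4 ÷ 1 → quotient 4, remainder 0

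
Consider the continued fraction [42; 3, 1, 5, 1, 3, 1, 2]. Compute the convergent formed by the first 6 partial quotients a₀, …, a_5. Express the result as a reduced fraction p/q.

Start with 3.
1 + 1/(3/1) = 1 + 1/3 = 4/3
5 + 1/(4/3) = 5 + 3/4 = 23/4
1 + 1/(23/4) = 1 + 4/23 = 27/23
3 + 1/(27/23) = 3 + 23/27 = 104/27
42 + 1/(104/27) = 42 + 27/104 = 4395/104

4395/104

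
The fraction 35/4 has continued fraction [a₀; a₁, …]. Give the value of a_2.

Repeatedly divide and take the remainder:
35 = 8·4 + 3, so a_0 = 8
4 = 1·3 + 1, so a_1 = 1
3 = 3·1 + 0, so a_2 = 3

3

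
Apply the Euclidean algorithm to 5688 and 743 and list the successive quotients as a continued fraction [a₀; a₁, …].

5688 = 7·743 + 487, so a_0 = 7
743 = 1·487 + 256, so a_1 = 1
487 = 1·256 + 231, so a_2 = 1
256 = 1·231 + 25, so a_3 = 1
231 = 9·25 + 6, so a_4 = 9
25 = 4·6 + 1, so a_5 = 4
6 = 6·1 + 0, so a_6 = 6

[7; 1, 1, 1, 9, 4, 6]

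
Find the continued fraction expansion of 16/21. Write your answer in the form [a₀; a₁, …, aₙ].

[0; 1, 3, 5]

Run the Euclidean algorithm, recording each quotient:
16 = 0·21 + 16, so a_0 = 0
21 = 1·16 + 5, so a_1 = 1
16 = 3·5 + 1, so a_2 = 3
5 = 5·1 + 0, so a_3 = 5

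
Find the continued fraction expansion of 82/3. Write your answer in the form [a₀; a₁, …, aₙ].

[27; 3]

82 ÷ 3 → quotient 27, remainder 1
3 ÷ 1 → quotient 3, remainder 0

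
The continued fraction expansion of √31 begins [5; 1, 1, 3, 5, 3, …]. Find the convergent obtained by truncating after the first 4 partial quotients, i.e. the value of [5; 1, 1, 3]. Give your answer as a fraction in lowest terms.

39/7

a_0 = 5: 5/1
a_1 = 1: 6/1
a_2 = 1: 11/2
a_3 = 3: 39/7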